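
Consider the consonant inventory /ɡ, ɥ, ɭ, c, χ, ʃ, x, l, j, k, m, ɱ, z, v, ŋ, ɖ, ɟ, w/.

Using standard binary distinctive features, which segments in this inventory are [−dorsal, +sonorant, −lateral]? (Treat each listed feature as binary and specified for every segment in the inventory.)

m, ɱ

Eliminate segments failing any feature: /ɡ, ɥ, c, χ, x, j, k, ŋ, ɟ, w/ are [+dorsal]; /ɭ, l/ are [+lateral]; /ʃ, z, v, ɖ/ are [−sonorant]. The remaining /m, ɱ/ satisfy [−dorsal], [+sonorant], [−lateral].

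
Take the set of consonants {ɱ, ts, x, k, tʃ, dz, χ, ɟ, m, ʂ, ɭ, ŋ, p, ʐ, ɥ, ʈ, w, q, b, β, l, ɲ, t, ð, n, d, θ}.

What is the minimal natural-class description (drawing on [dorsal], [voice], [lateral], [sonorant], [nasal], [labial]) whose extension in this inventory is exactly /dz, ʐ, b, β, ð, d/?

Every target segment is [-sonorant], [+voice], [-dorsal]; each remaining inventory member fails at least one of these. Each conjunct is needed — [+voice, -dorsal] alone would also admit /ɱ, m, ɭ, l, …/; [-sonorant, -dorsal] alone would also admit /ts, tʃ, ʂ, p, …/; [-sonorant, +voice] alone would also admit /ɟ/ — and no other combination of two listed features has exactly this extension, so three is the minimum.

[-sonorant, +voice, -dorsal]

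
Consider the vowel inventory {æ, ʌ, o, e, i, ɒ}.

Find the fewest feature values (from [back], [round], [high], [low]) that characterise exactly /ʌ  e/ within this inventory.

[-high, -low, -round]

/ʌ, e/ are all [-high], [-low], [-round], and no other segment in the inventory matches all three values. Dropping any one of them over-generates: [-low, -round] alone would also admit /i/; [-high, -round] alone would also admit /æ/; [-high, -low] alone would also admit /o/. No other combination of two listed features picks out exactly this set either, so fewer than three features will not do.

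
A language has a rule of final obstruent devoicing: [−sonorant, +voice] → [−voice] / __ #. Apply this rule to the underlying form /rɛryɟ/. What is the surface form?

[rɛryc]

Only the final segment /ɟ/ is both word-final and matches the structural description. It is a voiced palatal stop, so [−sonorant, +voice] holds; changing it to [−voice] with all other features held fixed yields /c/ (voiceless palatal stop). No other segment meets both the structural description and the environment, so the output is [rɛryc].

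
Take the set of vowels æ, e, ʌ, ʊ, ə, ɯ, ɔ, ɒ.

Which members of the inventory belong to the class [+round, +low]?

Among the inventory, the [+round] segments are /ʊ, ɔ, ɒ/.
Intersecting with [+low] leaves /ɒ/.

ɒ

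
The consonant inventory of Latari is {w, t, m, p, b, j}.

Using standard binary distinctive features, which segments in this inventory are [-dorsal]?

The [-dorsal] segments here are /t, m, p, b/; the remaining /w, j/ are [+dorsal].

t, m, p, b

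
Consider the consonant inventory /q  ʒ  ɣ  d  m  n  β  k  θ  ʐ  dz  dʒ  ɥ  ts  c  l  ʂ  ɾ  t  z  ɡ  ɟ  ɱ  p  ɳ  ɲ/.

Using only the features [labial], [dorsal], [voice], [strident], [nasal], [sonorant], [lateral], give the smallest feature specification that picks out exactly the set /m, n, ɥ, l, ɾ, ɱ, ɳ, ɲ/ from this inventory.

[+sonorant]

The target set is precisely the extension of [+sonorant] in this inventory.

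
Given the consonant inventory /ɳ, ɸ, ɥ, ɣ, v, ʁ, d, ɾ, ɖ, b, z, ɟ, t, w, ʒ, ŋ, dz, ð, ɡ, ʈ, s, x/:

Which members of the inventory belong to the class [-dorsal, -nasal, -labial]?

d, ɾ, ɖ, z, t, ʒ, dz, ð, ʈ, s

Checking each segment against [-dorsal], [-nasal], [-labial]: /d/ (voiced alveolar stop), /ɾ/ (alveolar tap), /ɖ/ (voiced retroflex stop), /z/ (voiced alveolar fricative), /t/ (voiceless alveolar stop), /ʒ/ (voiced postalveolar fricative), among others, satisfy every feature; every other segment in the inventory fails at least one.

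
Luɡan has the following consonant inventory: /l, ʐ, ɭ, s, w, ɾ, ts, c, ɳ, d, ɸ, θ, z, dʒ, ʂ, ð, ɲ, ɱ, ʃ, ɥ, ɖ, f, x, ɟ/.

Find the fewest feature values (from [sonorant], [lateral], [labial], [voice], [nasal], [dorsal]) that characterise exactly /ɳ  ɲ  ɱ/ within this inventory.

The target set is precisely the extension of [+nasal] in this inventory.

[+nasal]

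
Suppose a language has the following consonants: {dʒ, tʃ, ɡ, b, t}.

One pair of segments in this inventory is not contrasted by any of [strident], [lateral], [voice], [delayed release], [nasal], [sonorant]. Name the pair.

b, ɡ

On the given features, /b/ and /ɡ/ have an identical profile: [-strident], [-lateral], [+voice], [-delayed release], [-nasal], [-sonorant]. No other two segments in the inventory coincide on all 6 features. (They do differ in [labial] and [dorsal], which are not among the given features.)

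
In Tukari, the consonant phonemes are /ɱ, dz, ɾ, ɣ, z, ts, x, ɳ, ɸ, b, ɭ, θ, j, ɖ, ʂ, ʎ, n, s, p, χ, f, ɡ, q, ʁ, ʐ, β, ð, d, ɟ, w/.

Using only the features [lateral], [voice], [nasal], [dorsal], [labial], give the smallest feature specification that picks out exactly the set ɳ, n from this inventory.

[+nasal, -labial]

The class [+nasal], [-labial] has exactly /ɳ, n/ as its extension in this inventory. No smaller conjunction from the listed features achieves this: [-labial] alone would also admit /dz, ɾ, ɣ, z, …/; [+nasal] alone would also admit /ɱ/; and checking the remaining single features turns up none with this extension.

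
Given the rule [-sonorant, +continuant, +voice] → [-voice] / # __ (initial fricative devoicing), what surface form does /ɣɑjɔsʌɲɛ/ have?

/ɣ/ satisfies [-sonorant, +continuant, +voice] and sits in # __. The [-voice] counterpart of the voiced velar fricative is /x/. Other segments in /ɣɑjɔsʌɲɛ/ either fail the structural description or are not in the environment, so the surface form is [xɑjɔsʌɲɛ].

[xɑjɔsʌɲɛ]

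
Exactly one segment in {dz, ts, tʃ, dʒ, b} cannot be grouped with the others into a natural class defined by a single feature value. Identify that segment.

b

[delayed release] (equivalently [strident], [labial], [coronal]) groups all but one: /ts, tʃ, dʒ, dz/ share [+delayed release] while /b/ (voiced bilabial stop) alone is [-delayed release]. Removing any other segment would not leave a single-feature class that excludes it.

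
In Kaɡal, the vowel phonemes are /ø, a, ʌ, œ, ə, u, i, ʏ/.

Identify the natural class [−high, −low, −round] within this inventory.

Eliminate segments failing any feature: /ø, œ/ are [+round]; /a/ is [+low]; /u, i, ʏ/ are [+high]. The remaining /ʌ, ə/ satisfy [−high], [−low], [−round].

ʌ, ə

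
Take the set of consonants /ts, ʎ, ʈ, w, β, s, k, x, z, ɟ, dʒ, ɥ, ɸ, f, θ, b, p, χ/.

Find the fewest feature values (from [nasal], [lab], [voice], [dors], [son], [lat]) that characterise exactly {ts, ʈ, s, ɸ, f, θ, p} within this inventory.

Every target segment is [-voice], [-dorsal]; each remaining inventory member fails at least one of these. Each conjunct is needed — [-dorsal] alone would also admit /β, z, dʒ, b/; [-voice] alone would also admit /k, x, χ/ — and no other single listed feature has exactly this extension, so two is the minimum.

[-voice, -dors]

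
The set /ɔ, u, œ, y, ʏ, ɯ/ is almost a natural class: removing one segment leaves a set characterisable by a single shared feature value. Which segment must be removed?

ɯ

[round] groups all but one: /y, ɔ, u, ʏ, œ/ share [+round] while /ɯ/ (high back unrounded vowel) alone is [−round]. Removing any other segment would not leave a single-feature class that excludes it.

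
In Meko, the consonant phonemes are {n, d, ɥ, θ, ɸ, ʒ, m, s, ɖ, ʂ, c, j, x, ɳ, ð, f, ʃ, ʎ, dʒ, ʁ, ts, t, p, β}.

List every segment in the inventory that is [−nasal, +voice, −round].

First, the [−nasal] segments are /d, ɥ, θ, ɸ, ʒ, s, ɖ, ʂ, c, j, x, ð, f, ʃ, ʎ, dʒ, ʁ, ts, t, p, β/.
Among these, [+voice] gives /d, ɥ, ʒ, ɖ, j, ð, ʎ, dʒ, ʁ, β/.
Among these, [−round] leaves /d, ʒ, ɖ, j, ð, ʎ, dʒ, ʁ, β/.

d, ʒ, ɖ, j, ð, ʎ, dʒ, ʁ, β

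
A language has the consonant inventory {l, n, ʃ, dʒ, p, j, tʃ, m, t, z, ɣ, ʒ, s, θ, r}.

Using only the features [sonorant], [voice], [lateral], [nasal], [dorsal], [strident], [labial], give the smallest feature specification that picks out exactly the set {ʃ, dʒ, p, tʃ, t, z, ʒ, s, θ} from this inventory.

[-sonorant, -dorsal]

Every target segment is [-sonorant], [-dorsal]; each remaining inventory member fails at least one of these. Each conjunct is needed — [-dorsal] alone would also admit /l, n, m, r/; [-sonorant] alone would also admit /ɣ/ — and no other single listed feature has exactly this extension, so two is the minimum.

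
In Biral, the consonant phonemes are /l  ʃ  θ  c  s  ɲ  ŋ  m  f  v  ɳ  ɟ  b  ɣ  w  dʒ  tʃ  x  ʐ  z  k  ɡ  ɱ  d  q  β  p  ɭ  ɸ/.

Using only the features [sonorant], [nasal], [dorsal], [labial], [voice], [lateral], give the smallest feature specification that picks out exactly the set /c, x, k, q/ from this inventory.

[−voice, +dorsal]

The class [−voice], [+dorsal] has exactly /c, x, k, q/ as its extension in this inventory. No smaller conjunction from the listed features achieves this: [+dorsal] alone would also admit /ɲ, ŋ, ɟ, ɣ, …/; [−voice] alone would also admit /ʃ, θ, s, f, …/; and checking the remaining single features turns up none with this extension.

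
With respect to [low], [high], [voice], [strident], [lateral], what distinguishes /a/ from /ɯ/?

[high], [low]

/a/ is the low unrounded vowel and /ɯ/ is the high back unrounded vowel. Both are [+voice], [-strident], [-lateral]. /a/ is [-high] while /ɯ/ is [+high]; /a/ is [+low] while /ɯ/ is [-low], so the distinguishing features are [high], [low].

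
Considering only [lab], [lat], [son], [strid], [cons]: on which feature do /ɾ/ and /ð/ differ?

The two segments share [−labial], [−lateral], [−strident], [+consonantal]. The only feature from the list on which they differ: /ɾ/ is [+sonorant] while /ð/ is [−sonorant].

[sonorant]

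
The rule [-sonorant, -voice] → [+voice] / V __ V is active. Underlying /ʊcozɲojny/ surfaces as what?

/c/ satisfies [-sonorant, -voice] and sits in V __ V. The [+voice] counterpart of the voiceless palatal stop is /ɟ/. Other segments in /ʊcozɲojny/ either fail the structural description or are not in the environment, so the surface form is [ʊɟozɲojny].

[ʊɟozɲojny]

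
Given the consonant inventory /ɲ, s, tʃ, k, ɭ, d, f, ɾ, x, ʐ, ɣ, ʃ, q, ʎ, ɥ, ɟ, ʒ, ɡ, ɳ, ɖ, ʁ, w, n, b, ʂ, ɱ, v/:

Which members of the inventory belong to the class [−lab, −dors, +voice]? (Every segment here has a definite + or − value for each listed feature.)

Among the inventory, the [−labial] segments are /ɲ, s, tʃ, k, ɭ, d, ɾ, x, ʐ, ɣ, ʃ, q, ʎ, ɟ, ʒ, ɡ, ɳ, ɖ, ʁ, n, ʂ/.
Of those, [−dorsal] gives /s, tʃ, ɭ, d, ɾ, ʐ, ʃ, ʒ, ɳ, ɖ, n, ʂ/.
Among these, [+voice] leaves /ɭ, d, ɾ, ʐ, ʒ, ɳ, ɖ, n/.

ɭ, d, ɾ, ʐ, ʒ, ɳ, ɖ, n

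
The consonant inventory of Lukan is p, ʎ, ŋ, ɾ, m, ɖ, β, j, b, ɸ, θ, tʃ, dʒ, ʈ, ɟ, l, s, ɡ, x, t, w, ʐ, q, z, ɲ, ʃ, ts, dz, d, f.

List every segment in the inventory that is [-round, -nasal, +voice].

ʎ, ɾ, ɖ, β, j, b, dʒ, ɟ, l, ɡ, ʐ, z, dz, d

Eliminate segments failing any feature: /p, ɸ, θ, tʃ, ʈ, s, x, t, q, ʃ, ts, f/ are [-voice]; /ŋ, m, ɲ/ are [+nasal]; /w/ is [+round]. The remaining /ʎ, ɾ, ɖ, β, j, b, dʒ, ɟ, l, ɡ, ʐ, z, dz, d/ satisfy [-round], [-nasal], [+voice].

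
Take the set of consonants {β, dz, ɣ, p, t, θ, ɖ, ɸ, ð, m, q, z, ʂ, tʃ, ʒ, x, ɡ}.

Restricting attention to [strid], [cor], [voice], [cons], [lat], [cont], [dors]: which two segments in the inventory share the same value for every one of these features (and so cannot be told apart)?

Both /z/ and /ʒ/ are [+strident], [+coronal], [+voice], [+consonantal], [-lateral], [+continuant], [-dorsal]. Since the list omits [anterior] and [distributed] — which do distinguish the voiced alveolar fricative from the voiced postalveolar fricative — this pair collapses; all other pairs remain distinct.

z, ʒ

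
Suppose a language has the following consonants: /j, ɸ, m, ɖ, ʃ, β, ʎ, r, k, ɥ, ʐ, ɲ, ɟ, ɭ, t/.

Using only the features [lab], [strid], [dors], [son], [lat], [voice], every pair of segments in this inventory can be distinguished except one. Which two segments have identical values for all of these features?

On the given features, /j/ and /ɲ/ have an identical profile: [-labial], [-strident], [+dorsal], [+sonorant], [-lateral], [+voice]. No other two segments in the inventory coincide on all 6 features. (They do differ in [nasal] and [continuant], which are not among the given features.)

j, ɲ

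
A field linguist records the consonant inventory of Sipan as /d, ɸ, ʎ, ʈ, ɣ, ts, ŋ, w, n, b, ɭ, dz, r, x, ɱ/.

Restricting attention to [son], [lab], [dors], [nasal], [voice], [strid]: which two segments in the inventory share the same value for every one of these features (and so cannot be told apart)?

On the given features, /r/ and /ɭ/ have an identical profile: [+sonorant], [−labial], [−dorsal], [−nasal], [+voice], [−strident]. No other two segments in the inventory coincide on all 6 features. (They do differ in [lateral] and [anterior], which are not among the given features.)

r, ɭ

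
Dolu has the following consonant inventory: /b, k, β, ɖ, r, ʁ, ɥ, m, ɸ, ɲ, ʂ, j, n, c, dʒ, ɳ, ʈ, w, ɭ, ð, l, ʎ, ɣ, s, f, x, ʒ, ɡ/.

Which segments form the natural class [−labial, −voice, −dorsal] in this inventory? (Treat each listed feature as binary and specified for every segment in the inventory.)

Eliminate segments failing any feature: /b, β, ɥ, m, ɸ, w, f/ are [+labial]; /k, c, x/ are [+dorsal]; /ɖ, r, ʁ, ɲ, j, n, dʒ, ɳ, ɭ, ð, l, ʎ, ɣ, ʒ, ɡ/ are [+voice]. The remaining /ʂ, ʈ, s/ satisfy [−labial], [−voice], [−dorsal].

ʂ, ʈ, s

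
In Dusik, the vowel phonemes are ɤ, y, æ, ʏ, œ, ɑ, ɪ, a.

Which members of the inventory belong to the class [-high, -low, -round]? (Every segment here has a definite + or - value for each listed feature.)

ɤ

Checking each segment against [-high], [-low], [-round]: /ɤ/ (mid back unrounded tense vowel) satisfies every feature; every other segment in the inventory fails at least one.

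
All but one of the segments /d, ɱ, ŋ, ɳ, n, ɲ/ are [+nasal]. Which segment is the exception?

Every segment except /d/ is [+nasal]. /d/ (voiced alveolar stop) is [−nasal], so it is the exception.

d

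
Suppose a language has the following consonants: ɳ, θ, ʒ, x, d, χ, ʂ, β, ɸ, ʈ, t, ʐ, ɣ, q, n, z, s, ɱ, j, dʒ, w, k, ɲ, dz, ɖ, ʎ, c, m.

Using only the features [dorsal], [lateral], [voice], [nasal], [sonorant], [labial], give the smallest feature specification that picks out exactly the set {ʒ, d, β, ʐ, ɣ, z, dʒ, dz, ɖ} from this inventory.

[-sonorant, +voice]

/ʒ, d, β, ʐ, ɣ, z, dʒ, dz, ɖ/ are all [-sonorant], [+voice], and no other segment in the inventory matches both values. Dropping any one of them over-generates: [+voice] alone would also admit /ɳ, n, ɱ, j, …/; [-sonorant] alone would also admit /θ, x, χ, ʂ, …/. No other single listed feature picks out exactly this set either, so fewer than two features will not do.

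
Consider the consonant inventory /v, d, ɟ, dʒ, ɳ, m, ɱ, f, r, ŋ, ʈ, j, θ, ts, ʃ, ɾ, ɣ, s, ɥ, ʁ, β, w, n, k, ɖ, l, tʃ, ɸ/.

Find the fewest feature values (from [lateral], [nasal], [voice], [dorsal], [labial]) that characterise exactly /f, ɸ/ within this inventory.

[-voice, +labial]

Every target segment is [-voice], [+labial]; each remaining inventory member fails at least one of these. Each conjunct is needed — [+labial] alone would also admit /v, m, ɱ, ɥ, …/; [-voice] alone would also admit /ʈ, θ, ts, ʃ, …/ — and no other single listed feature has exactly this extension, so two is the minimum.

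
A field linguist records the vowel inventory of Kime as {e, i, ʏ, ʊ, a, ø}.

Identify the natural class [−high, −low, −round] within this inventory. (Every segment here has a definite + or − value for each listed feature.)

e

Checking each segment against [−high], [−low], [−round]: /e/ (mid front unrounded tense vowel) satisfies every feature; every other segment in the inventory fails at least one.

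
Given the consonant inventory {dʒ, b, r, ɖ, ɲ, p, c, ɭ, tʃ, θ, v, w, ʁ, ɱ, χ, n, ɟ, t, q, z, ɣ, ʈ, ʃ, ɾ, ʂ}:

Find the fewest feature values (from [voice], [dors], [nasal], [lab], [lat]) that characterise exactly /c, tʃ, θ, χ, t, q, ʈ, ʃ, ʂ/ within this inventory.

/c, tʃ, θ, χ, t, q, ʈ, ʃ, ʂ/ are all [-voice], [-labial], and no other segment in the inventory matches both values. Dropping any one of them over-generates: [-labial] alone would also admit /dʒ, r, ɖ, ɲ, …/; [-voice] alone would also admit /p/. No other single listed feature picks out exactly this set either, so fewer than two features will not do.

[-voice, -lab]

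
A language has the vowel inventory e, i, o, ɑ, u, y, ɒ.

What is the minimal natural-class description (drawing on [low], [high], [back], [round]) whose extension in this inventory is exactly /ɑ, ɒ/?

[+low]

/ɑ, ɒ/ are exactly the [+low] segments in the inventory, so a single feature suffices.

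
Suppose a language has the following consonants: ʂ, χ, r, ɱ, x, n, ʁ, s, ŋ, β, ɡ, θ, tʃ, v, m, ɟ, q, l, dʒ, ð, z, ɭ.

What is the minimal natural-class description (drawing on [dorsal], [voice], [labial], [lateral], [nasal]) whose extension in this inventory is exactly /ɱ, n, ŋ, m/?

The target set is precisely the extension of [+nasal] in this inventory.

[+nasal]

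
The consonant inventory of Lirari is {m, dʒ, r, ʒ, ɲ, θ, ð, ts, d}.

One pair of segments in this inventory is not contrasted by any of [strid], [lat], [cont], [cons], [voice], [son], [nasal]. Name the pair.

m, ɲ

/m/ (bilabial nasal) and /ɲ/ (palatal nasal) are both [−strident], [−lateral], [−continuant], [+consonantal], [+voice], [+sonorant], [+nasal], so none of the listed features separates them. (They do differ in [labial] and [dorsal], which are not among the given features.) Every other pair in the inventory differs on at least one listed feature.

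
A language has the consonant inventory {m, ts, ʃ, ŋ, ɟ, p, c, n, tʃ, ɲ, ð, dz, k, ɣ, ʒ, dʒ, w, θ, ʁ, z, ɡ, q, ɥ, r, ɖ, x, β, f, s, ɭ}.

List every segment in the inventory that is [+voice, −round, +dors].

ŋ, ɟ, ɲ, ɣ, ʁ, ɡ

First, the [+voice] segments are /m, ŋ, ɟ, n, ɲ, ð, dz, ɣ, ʒ, dʒ, w, ʁ, z, ɡ, ɥ, r, ɖ, β, ɭ/.
Within that set, [−round] gives /m, ŋ, ɟ, n, ɲ, ð, dz, ɣ, ʒ, dʒ, ʁ, z, ɡ, r, ɖ, β, ɭ/.
Within that set, [+dorsal] leaves /ŋ, ɟ, ɲ, ɣ, ʁ, ɡ/.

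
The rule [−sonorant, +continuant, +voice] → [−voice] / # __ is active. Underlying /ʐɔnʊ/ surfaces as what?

[ʂɔnʊ]

/ʐ/ satisfies [−sonorant, +continuant, +voice] and sits in # __. The [−voice] counterpart of the voiced retroflex fricative is /ʂ/. Other segments in /ʐɔnʊ/ either fail the structural description or are not in the environment, so the surface form is [ʂɔnʊ].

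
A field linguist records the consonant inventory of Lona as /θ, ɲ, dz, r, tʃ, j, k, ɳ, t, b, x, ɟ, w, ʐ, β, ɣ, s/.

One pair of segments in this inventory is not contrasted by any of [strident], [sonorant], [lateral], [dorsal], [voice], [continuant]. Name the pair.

j, w

/j/ (palatal glide) and /w/ (labial-velar glide) are both [−strident], [+sonorant], [−lateral], [+dorsal], [+voice], [+continuant], so none of the listed features separates them. (They do differ in [labial], [round] and [back], which are not among the given features.) Every other pair in the inventory differs on at least one listed feature.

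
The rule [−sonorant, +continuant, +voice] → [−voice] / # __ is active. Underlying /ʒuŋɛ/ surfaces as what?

[ʃuŋɛ]

The only segment in the rule's environment that also matches [−sonorant, +continuant, +voice] is /ʒ/. Applying [−voice] turns the voiced postalveolar fricative into /ʃ/ (voiceless postalveolar fricative), giving [ʃuŋɛ].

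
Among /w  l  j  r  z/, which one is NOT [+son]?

/r, w, j, l/ are all [+sonorant]; /z/ (voiced alveolar fricative) is [-sonorant].

z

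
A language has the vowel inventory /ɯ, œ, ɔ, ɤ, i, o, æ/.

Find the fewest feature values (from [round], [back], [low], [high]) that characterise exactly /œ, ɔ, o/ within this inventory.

Every target segment is [+round] and no other inventory member is, so one feature is enough.

[+round]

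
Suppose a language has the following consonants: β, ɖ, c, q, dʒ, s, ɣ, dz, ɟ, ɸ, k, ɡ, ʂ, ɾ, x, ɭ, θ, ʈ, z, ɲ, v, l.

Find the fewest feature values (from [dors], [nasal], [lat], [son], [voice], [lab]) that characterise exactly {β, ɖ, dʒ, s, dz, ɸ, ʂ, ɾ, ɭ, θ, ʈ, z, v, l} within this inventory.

/β, ɖ, dʒ, s, dz, ɸ, ʂ, ɾ, ɭ, θ, ʈ, z, v, l/ are exactly the [-dorsal] segments in the inventory, so a single feature suffices.

[-dors]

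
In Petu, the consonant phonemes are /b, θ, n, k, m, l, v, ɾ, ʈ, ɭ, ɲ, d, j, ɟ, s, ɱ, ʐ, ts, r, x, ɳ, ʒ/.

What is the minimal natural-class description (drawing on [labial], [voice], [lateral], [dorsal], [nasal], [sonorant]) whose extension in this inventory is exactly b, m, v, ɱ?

[+labial]

The target set is precisely the extension of [+labial] in this inventory.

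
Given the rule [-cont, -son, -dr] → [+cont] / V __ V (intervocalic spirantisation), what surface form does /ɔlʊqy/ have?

[ɔlʊχy]

/q/ satisfies [-cont, -son, -dr] and sits in V __ V. The [+continuant] counterpart of the voiceless uvular stop is /χ/. Other segments in /ɔlʊqy/ either fail the structural description or are not in the environment, so the surface form is [ɔlʊχy].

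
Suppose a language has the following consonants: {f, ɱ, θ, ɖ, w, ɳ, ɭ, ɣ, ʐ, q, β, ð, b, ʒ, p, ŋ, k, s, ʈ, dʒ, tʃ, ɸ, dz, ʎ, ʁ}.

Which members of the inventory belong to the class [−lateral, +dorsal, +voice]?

w, ɣ, ŋ, ʁ

Checking each segment against [−lateral], [+dorsal], [+voice]: /w/ (labial-velar glide), /ɣ/ (voiced velar fricative), /ŋ/ (velar nasal), /ʁ/ (voiced uvular fricative) satisfy every feature; every other segment in the inventory fails at least one.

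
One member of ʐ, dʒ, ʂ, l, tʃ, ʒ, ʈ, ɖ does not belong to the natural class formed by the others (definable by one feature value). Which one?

The remaining segments after removing /l/ share [-anterior]; /l/ (alveolar lateral approximant) is [+anterior]. For every other candidate removal, the leftover set fails to share any single feature value that the removed segment lacks.

l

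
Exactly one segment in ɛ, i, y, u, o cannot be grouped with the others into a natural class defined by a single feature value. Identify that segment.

ɛ

The remaining segments after removing /ɛ/ share [+tense]; /ɛ/ (mid front unrounded lax vowel) is [-tense]. For every other candidate removal, the leftover set fails to share any single feature value that the removed segment lacks.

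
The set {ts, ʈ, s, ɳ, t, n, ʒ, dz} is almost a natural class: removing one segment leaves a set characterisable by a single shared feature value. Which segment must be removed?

[distributed] groups all but one: /s, t, n, ts, dz, ʈ, ɳ/ share [-distributed] while /ʒ/ (voiced postalveolar fricative) alone is [+distributed]. Removing any other segment would not leave a single-feature class that excludes it.

ʒ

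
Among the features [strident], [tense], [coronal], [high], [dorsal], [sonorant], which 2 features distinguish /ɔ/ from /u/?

[high], [tense]

The two segments share [-strident], [-coronal], [+dorsal], [+sonorant]. The only features from the list on which they differ: /ɔ/ is [-high] while /u/ is [+high]; /ɔ/ is [-tense] while /u/ is [+tense].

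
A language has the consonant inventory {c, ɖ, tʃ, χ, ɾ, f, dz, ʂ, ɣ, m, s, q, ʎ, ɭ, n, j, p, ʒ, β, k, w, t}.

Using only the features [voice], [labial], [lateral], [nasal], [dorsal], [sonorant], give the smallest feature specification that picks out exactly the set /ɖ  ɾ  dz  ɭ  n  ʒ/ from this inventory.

/ɖ, ɾ, dz, ɭ, n, ʒ/ are all [+voice], [−labial], [−dorsal], and no other segment in the inventory matches all three values. Dropping any one of them over-generates: [−labial, −dorsal] alone would also admit /tʃ, ʂ, s, t/; [+voice, −dorsal] alone would also admit /m, β/; [+voice, −labial] alone would also admit /ɣ, ʎ, j/. No other combination of two listed features picks out exactly this set either, so fewer than three features will not do.

[+voice, −labial, −dorsal]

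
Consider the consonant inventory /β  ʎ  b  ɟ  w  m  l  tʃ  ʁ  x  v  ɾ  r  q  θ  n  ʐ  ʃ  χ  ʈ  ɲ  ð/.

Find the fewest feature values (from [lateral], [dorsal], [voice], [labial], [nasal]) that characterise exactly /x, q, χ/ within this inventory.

Every target segment is [−voice], [+dorsal]; each remaining inventory member fails at least one of these. Each conjunct is needed — [+dorsal] alone would also admit /ʎ, ɟ, w, ʁ, …/; [−voice] alone would also admit /tʃ, θ, ʃ, ʈ/ — and no other single listed feature has exactly this extension, so two is the minimum.

[−voice, +dorsal]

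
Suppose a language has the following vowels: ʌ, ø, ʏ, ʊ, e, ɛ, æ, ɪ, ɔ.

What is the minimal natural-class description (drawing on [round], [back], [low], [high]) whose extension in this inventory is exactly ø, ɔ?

/ø, ɔ/ are all [-high], [+round], and no other segment in the inventory matches both values. Dropping any one of them over-generates: [+round] alone would also admit /ʏ, ʊ/; [-high] alone would also admit /ʌ, e, ɛ, æ/. No other single listed feature picks out exactly this set either, so fewer than two features will not do.

[-high, +round]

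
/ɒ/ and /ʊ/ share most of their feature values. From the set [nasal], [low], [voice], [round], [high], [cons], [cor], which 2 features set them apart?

[high], [low]

The two segments share [−nasal], [+voice], [+round], [−consonantal], [−coronal]. The only features from the list on which they differ: /ɒ/ is [−high] while /ʊ/ is [+high]; /ɒ/ is [+low] while /ʊ/ is [−low].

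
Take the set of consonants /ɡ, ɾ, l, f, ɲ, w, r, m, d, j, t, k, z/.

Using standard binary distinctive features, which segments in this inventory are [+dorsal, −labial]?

ɡ, ɲ, j, k

Among the inventory, the [+dorsal] segments are /ɡ, ɲ, w, j, k/.
Among these, [−labial] leaves /ɡ, ɲ, j, k/.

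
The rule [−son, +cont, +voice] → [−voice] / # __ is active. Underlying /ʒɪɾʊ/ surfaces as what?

/ʒ/ satisfies [−son, +cont, +voice] and sits in # __. The [−voice] counterpart of the voiced postalveolar fricative is /ʃ/. Other segments in /ʒɪɾʊ/ either fail the structural description or are not in the environment, so the surface form is [ʃɪɾʊ].

[ʃɪɾʊ]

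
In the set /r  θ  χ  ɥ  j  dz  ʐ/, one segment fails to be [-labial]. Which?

ɥ

/ɥ/ is the labial-palatal glide, which is [+labial]; the rest — /r, χ, ʐ, dz, j, θ/ — are [-labial].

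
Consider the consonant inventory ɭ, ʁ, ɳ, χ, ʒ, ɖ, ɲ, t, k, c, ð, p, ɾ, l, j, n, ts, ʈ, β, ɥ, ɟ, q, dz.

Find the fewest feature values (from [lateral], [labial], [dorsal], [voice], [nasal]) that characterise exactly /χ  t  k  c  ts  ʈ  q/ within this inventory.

The class [-voice], [-labial] has exactly /χ, t, k, c, ts, ʈ, q/ as its extension in this inventory. No smaller conjunction from the listed features achieves this: [-labial] alone would also admit /ɭ, ʁ, ɳ, ʒ, …/; [-voice] alone would also admit /p/; and checking the remaining single features turns up none with this extension.

[-voice, -labial]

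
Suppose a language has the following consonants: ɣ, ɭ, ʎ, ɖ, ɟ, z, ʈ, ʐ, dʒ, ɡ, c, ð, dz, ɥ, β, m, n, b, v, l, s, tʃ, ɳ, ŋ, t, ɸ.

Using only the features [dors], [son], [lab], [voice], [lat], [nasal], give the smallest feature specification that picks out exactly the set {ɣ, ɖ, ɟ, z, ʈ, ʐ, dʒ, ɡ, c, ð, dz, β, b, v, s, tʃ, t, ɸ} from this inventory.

Every target segment is [−sonorant] and no other inventory member is, so one feature is enough.

[−son]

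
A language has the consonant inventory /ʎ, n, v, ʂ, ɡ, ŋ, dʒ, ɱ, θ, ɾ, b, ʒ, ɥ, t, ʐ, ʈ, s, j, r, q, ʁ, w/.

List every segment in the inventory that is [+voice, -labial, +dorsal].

ʎ, ɡ, ŋ, j, ʁ

The [+voice] segments are /ʎ, n, v, ɡ, ŋ, dʒ, ɱ, ɾ, b, ʒ, ɥ, ʐ, j, r, ʁ, w/.
Intersecting with [-labial] gives /ʎ, n, ɡ, ŋ, dʒ, ɾ, ʒ, ʐ, j, r, ʁ/.
Of those, [+dorsal] leaves /ʎ, ɡ, ŋ, j, ʁ/.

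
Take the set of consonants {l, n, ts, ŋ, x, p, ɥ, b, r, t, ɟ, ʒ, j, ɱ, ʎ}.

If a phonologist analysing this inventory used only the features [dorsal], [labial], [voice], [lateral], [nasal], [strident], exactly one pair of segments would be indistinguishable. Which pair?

ɟ, j

On the given features, /ɟ/ and /j/ have an identical profile: [+dorsal], [−labial], [+voice], [−lateral], [−nasal], [−strident]. No other two segments in the inventory coincide on all 6 features. (They do differ in [sonorant] and [continuant], which are not among the given features.)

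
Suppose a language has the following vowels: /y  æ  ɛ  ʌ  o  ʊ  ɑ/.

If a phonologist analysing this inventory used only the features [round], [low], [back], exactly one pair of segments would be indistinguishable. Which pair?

On the given features, /o/ and /ʊ/ have an identical profile: [+round], [-low], [+back]. No other two segments in the inventory coincide on all 3 features. (They do differ in [high] and [tense], which are not among the given features.)

o, ʊ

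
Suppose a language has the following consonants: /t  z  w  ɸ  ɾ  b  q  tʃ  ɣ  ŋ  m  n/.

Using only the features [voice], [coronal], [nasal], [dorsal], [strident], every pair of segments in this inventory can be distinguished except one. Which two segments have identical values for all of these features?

ɣ, w

On the given features, /ɣ/ and /w/ have an identical profile: [+voice], [-coronal], [-nasal], [+dorsal], [-strident]. No other two segments in the inventory coincide on all 5 features. (They do differ in [sonorant], [labial] and [round], which are not among the given features.)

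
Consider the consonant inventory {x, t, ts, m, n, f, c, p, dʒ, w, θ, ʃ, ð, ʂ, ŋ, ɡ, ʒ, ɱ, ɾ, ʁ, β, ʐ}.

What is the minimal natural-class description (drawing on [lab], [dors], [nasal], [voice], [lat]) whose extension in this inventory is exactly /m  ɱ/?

Every target segment is [+nasal], [+labial]; each remaining inventory member fails at least one of these. Each conjunct is needed — [+labial] alone would also admit /f, p, w, β/; [+nasal] alone would also admit /n, ŋ/ — and no other single listed feature has exactly this extension, so two is the minimum.

[+nasal, +lab]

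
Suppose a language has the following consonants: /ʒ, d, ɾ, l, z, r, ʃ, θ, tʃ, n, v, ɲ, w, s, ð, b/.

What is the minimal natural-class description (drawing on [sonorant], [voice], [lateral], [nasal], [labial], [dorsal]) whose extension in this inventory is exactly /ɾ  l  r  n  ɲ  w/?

/ɾ, l, r, n, ɲ, w/ are exactly the [+sonorant] segments in the inventory, so a single feature suffices.

[+sonorant]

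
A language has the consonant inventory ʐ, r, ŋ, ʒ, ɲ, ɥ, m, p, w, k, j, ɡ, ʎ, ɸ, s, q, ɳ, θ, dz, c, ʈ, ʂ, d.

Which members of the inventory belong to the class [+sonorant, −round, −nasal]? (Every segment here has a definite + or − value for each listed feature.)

Checking each segment against [+sonorant], [−round], [−nasal]: /r/ (alveolar trill), /j/ (palatal glide), /ʎ/ (palatal lateral approximant) satisfy every feature; every other segment in the inventory fails at least one.

r, j, ʎ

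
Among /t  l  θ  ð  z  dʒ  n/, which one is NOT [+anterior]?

Every segment except /dʒ/ is [+anterior]. /dʒ/ (voiced postalveolar affricate) is [−anterior], so it is the exception.

dʒ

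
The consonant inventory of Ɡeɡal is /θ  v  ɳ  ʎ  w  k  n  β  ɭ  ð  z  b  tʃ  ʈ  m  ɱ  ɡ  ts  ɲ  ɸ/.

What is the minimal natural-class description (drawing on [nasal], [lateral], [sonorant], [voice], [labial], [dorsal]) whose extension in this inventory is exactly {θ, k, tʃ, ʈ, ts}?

Every target segment is [−voice], [−labial]; each remaining inventory member fails at least one of these. Each conjunct is needed — [−labial] alone would also admit /ɳ, ʎ, n, ɭ, …/; [−voice] alone would also admit /ɸ/ — and no other single listed feature has exactly this extension, so two is the minimum.

[−voice, −labial]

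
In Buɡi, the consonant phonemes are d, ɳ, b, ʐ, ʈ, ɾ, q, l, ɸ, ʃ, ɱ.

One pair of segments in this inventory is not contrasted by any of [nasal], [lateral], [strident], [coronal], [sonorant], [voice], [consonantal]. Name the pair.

On the given features, /ɸ/ and /q/ have an identical profile: [−nasal], [−lateral], [−strident], [−coronal], [−sonorant], [−voice], [+consonantal]. No other two segments in the inventory coincide on all 7 features. (They do differ in [continuant], [labial] and [dorsal], which are not among the given features.)

ɸ, q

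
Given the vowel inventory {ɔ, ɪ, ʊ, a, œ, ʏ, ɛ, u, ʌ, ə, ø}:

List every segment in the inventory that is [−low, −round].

ɪ, ɛ, ʌ, ə

Eliminate segments failing any feature: /ɔ, ʊ, œ, ʏ, u, ø/ are [+round]; /a/ is [+low]. The remaining /ɪ, ɛ, ʌ, ə/ satisfy [−low], [−round].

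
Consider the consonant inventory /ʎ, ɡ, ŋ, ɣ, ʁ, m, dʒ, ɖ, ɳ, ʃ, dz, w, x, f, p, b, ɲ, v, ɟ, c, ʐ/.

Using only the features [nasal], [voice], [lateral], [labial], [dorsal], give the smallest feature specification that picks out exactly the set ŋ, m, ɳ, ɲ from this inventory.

[+nasal]

The target set is precisely the extension of [+nasal] in this inventory.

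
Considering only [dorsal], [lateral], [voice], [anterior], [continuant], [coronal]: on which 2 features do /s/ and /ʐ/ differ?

[voice], [anterior]

/s/ (voiceless alveolar fricative) and /ʐ/ (voiced retroflex fricative) agree on [-dorsal], [-lateral], [+continuant], [+coronal]. They differ on [voice] (/s/ [-], /ʐ/ [+]), [anterior] (/s/ [+], /ʐ/ [-]).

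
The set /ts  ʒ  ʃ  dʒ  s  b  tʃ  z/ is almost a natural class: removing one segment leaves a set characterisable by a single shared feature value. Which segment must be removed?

[strident] (equivalently [labial], [coronal]) groups all but one: /ʃ, s, dʒ, tʃ, ts, z, ʒ/ share [+strident] while /b/ (voiced bilabial stop) alone is [−strident]. Removing any other segment would not leave a single-feature class that excludes it.

b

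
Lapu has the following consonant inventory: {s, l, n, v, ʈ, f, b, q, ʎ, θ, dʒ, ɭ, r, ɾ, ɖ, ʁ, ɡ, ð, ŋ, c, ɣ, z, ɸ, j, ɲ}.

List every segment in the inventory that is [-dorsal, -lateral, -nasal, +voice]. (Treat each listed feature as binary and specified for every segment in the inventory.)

Checking each segment against [-dorsal], [-lateral], [-nasal], [+voice]: /v/ (voiced labiodental fricative), /b/ (voiced bilabial stop), /dʒ/ (voiced postalveolar affricate), /r/ (alveolar trill), /ɾ/ (alveolar tap), /ɖ/ (voiced retroflex stop), among others, satisfy every feature; every other segment in the inventory fails at least one.

v, b, dʒ, r, ɾ, ɖ, ð, z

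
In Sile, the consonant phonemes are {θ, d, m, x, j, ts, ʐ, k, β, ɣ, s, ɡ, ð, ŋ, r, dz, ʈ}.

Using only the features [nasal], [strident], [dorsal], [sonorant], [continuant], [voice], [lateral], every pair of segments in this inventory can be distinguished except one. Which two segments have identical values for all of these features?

β, ð

Both /β/ and /ð/ are [-nasal], [-strident], [-dorsal], [-sonorant], [+continuant], [+voice], [-lateral]. Since the list omits [labial] and [coronal] — which do distinguish the voiced bilabial fricative from the voiced dental fricative — this pair collapses; all other pairs remain distinct.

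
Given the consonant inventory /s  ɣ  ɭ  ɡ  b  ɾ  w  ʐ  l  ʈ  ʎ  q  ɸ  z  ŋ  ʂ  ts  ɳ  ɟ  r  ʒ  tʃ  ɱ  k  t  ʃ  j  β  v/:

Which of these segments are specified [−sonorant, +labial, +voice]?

Checking each segment against [−sonorant], [+labial], [+voice]: /b/ (voiced bilabial stop), /β/ (voiced bilabial fricative), /v/ (voiced labiodental fricative) satisfy every feature; every other segment in the inventory fails at least one.

b, β, v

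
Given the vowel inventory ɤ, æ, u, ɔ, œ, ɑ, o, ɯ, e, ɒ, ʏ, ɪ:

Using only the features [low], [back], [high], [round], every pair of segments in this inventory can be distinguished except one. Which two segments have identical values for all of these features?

o, ɔ

/o/ (mid back rounded tense vowel) and /ɔ/ (mid back rounded lax vowel) are both [−low], [+back], [−high], [+round], so none of the listed features separates them. (They do differ in [tense], which is not among the given features.) Every other pair in the inventory differs on at least one listed feature.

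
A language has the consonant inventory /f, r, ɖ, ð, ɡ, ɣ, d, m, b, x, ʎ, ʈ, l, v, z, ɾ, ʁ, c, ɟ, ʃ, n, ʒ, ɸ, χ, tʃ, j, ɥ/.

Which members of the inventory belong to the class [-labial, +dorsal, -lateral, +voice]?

Eliminate segments failing any feature: /f, m, b, v, ɸ, ɥ/ are [+labial]; /r, ɖ, ð, d, ʈ, l, z, ɾ, ʃ, n, ʒ, tʃ/ are [-dorsal]; /x, c, χ/ are [-voice]; /ʎ/ is [+lateral]. The remaining /ɡ, ɣ, ʁ, ɟ, j/ satisfy [-labial], [+dorsal], [-lateral], [+voice].

ɡ, ɣ, ʁ, ɟ, j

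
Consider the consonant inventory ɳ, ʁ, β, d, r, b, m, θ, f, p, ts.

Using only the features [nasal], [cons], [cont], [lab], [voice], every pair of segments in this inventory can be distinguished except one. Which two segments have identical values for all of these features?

Both /r/ and /ʁ/ are [−nasal], [+consonantal], [+continuant], [−labial], [+voice]. Since the list omits [coronal] and [dorsal] — which do distinguish the alveolar trill from the voiced uvular fricative — this pair collapses; all other pairs remain distinct.

r, ʁ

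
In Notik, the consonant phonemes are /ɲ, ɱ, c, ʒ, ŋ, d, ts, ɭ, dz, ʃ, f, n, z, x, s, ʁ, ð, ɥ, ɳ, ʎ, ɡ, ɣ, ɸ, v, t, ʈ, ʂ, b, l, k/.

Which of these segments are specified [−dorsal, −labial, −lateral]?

ʒ, d, ts, dz, ʃ, n, z, s, ð, ɳ, t, ʈ, ʂ

Checking each segment against [−dorsal], [−labial], [−lateral]: /ʒ/ (voiced postalveolar fricative), /d/ (voiced alveolar stop), /ts/ (voiceless alveolar affricate), /dz/ (voiced alveolar affricate), /ʃ/ (voiceless postalveolar fricative), /n/ (alveolar nasal), among others, satisfy every feature; every other segment in the inventory fails at least one.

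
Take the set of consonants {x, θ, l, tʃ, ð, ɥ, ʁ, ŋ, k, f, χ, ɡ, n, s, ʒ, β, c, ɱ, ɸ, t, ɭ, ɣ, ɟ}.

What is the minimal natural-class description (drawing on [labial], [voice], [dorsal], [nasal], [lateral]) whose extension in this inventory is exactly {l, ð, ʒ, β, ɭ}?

[+voice, −nasal, −dorsal]

/l, ð, ʒ, β, ɭ/ are all [+voice], [−nasal], [−dorsal], and no other segment in the inventory matches all three values. Dropping any one of them over-generates: [−nasal, −dorsal] alone would also admit /θ, tʃ, f, s, …/; [+voice, −dorsal] alone would also admit /n, ɱ/; [+voice, −nasal] alone would also admit /ɥ, ʁ, ɡ, ɣ, …/. No other combination of two listed features picks out exactly this set either, so fewer than three features will not do.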